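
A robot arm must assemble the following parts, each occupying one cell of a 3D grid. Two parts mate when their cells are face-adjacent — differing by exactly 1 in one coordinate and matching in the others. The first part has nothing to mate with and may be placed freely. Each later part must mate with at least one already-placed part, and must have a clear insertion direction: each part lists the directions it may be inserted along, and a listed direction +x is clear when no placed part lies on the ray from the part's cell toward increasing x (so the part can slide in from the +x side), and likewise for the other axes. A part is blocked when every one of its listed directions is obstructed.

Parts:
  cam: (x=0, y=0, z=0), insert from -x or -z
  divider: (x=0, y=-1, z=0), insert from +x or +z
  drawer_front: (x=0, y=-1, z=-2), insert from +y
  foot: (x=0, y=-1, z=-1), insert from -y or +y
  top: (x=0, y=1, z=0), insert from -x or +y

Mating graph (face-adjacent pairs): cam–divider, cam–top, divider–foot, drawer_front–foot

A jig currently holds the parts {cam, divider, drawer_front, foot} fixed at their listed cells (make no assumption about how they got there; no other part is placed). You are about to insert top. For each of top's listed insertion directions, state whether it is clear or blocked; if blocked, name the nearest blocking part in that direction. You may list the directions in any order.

+y: clear; -x: clear

-x: ray from top(0, 1, 0) has no placed part ⇒ clear
+y: ray from top(0, 1, 0) has no placed part ⇒ clear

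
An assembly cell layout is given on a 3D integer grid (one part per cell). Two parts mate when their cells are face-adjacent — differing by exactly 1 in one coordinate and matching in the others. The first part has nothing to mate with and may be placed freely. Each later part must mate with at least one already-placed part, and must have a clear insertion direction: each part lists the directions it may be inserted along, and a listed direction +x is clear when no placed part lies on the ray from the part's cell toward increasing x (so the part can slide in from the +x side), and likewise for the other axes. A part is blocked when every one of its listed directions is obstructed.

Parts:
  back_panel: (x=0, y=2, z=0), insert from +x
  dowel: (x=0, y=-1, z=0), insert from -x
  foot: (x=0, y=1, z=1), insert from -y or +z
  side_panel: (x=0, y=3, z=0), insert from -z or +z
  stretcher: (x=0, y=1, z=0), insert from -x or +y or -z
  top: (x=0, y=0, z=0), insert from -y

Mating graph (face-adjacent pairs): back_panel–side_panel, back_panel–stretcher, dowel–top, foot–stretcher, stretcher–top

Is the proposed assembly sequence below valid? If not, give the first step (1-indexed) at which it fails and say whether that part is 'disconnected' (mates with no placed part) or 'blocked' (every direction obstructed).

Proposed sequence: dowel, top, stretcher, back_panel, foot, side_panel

Invalid at step 2 (blocked)

1. dowel@(0, -1, 0) [-x clear] — {dowel}
2. top@(0, 0, 0) — -y all obstructed ⇒ blocked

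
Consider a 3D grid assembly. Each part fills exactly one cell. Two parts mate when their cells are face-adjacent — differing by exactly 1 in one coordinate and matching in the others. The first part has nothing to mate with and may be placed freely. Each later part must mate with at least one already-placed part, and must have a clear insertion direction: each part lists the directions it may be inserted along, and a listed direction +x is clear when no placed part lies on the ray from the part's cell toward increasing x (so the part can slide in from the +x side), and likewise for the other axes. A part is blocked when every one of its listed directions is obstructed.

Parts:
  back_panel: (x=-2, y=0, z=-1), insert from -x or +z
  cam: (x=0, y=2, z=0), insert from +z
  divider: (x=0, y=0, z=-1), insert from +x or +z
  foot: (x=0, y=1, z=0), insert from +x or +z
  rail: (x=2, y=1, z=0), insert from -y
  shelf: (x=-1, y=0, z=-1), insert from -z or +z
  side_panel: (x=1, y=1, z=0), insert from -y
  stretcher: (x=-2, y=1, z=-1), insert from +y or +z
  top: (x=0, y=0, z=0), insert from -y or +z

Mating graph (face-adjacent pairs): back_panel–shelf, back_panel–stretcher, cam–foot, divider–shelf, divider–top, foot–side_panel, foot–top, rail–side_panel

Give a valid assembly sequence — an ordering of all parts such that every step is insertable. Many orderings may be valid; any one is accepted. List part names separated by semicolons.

foot; side_panel; rail; cam; top; divider; shelf; back_panel; stretcher

1. foot@(0, 1, 0) [+x clear] — {foot}
2. side_panel@(1, 1, 0) [-y clear] — {foot, side_panel}
3. rail@(2, 1, 0) [-y clear] — {foot, rail, side_panel}
4. cam@(0, 2, 0) [+z clear] — {cam, foot, rail, side_panel}
5. top@(0, 0, 0) [-y clear] — {cam, foot, rail, side_panel, top}
6. divider@(0, 0, -1) [+x clear] — {cam, divider, foot, rail, side_panel, top}
7. shelf@(-1, 0, -1) [-z clear] — {cam, divider, foot, rail, shelf, side_panel, top}
8. back_panel@(-2, 0, -1) [-x clear] — {back_panel, cam, divider, foot, rail, shelf, side_panel, top}
9. stretcher@(-2, 1, -1) [+y clear] — {back_panel, cam, divider, foot, rail, shelf, side_panel, stretcher, top}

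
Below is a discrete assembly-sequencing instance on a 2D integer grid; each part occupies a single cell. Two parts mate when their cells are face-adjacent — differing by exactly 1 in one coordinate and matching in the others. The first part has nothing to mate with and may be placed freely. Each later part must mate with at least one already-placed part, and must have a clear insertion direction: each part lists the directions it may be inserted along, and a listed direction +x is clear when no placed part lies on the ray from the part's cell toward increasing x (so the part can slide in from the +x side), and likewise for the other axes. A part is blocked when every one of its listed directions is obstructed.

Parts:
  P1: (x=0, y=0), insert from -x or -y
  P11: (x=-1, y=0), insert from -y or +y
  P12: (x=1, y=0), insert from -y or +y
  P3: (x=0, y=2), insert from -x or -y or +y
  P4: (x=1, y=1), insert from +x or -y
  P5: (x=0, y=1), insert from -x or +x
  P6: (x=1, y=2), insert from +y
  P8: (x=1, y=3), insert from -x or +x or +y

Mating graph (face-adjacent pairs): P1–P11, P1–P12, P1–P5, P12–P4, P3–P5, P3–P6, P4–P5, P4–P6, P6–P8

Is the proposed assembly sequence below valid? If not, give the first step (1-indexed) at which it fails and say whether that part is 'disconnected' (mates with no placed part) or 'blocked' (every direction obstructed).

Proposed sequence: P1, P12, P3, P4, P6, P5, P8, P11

1. P1@(0, 0) [-x clear] — {P1}
2. P12@(1, 0) [-y clear] — {P1, P12}
3. P3@(0, 2) — no placed neighbour ⇒ disconnected

Invalid at step 3 (disconnected)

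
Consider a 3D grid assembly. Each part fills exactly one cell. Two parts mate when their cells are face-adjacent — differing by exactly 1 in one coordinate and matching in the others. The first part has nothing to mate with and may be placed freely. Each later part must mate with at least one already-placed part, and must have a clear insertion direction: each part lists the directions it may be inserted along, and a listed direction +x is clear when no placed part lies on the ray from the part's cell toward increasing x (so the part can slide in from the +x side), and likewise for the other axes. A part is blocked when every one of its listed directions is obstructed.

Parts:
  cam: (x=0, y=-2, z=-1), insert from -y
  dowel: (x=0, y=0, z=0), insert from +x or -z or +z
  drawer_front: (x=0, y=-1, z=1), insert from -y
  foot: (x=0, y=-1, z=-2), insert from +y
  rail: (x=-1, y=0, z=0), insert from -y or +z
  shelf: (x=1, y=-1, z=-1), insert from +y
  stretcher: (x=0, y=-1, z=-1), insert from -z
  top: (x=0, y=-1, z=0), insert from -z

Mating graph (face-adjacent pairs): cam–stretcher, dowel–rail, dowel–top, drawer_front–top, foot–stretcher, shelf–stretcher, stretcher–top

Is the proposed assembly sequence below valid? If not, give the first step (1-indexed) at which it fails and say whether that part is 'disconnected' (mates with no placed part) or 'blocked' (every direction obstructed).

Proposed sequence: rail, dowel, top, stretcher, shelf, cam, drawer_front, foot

Valid

1. rail@(-1, 0, 0) [-y clear] — {rail}
2. dowel@(0, 0, 0) [+x clear] — {dowel, rail}
3. top@(0, -1, 0) [-z clear] — {dowel, rail, top}
4. stretcher@(0, -1, -1) [-z clear] — {dowel, rail, stretcher, top}
5. shelf@(1, -1, -1) [+y clear] — {dowel, rail, shelf, stretcher, top}
6. cam@(0, -2, -1) [-y clear] — {cam, dowel, rail, shelf, stretcher, top}
7. drawer_front@(0, -1, 1) [-y clear] — {cam, dowel, drawer_front, rail, shelf, stretcher, top}
8. foot@(0, -1, -2) [+y clear] — {cam, dowel, drawer_front, foot, rail, shelf, stretcher, top}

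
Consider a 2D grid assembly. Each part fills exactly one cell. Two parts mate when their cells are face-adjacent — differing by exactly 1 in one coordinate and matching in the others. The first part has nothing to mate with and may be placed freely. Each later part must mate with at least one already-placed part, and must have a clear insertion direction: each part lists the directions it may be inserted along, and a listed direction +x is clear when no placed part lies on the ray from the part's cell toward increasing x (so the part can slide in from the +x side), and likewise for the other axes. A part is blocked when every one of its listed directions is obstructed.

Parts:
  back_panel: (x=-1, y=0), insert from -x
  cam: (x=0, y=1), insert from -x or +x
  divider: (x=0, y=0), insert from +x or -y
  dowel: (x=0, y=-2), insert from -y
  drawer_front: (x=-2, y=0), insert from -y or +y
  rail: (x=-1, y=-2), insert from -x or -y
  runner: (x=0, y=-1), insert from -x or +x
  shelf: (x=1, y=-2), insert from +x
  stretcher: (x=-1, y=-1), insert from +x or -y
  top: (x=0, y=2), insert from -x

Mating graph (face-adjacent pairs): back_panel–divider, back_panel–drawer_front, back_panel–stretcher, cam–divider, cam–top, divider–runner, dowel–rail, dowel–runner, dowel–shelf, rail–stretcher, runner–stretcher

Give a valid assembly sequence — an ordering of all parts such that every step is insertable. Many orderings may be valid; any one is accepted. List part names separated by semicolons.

cam; divider; runner; top; stretcher; rail; back_panel; drawer_front; dowel; shelf

1. cam@(0, 1) [-x clear] — {cam}
2. divider@(0, 0) [+x clear] — {cam, divider}
3. runner@(0, -1) [-x clear] — {cam, divider, runner}
4. top@(0, 2) [-x clear] — {cam, divider, runner, top}
5. stretcher@(-1, -1) [-y clear] — {cam, divider, runner, stretcher, top}
6. rail@(-1, -2) [-x clear] — {cam, divider, rail, runner, stretcher, top}
7. back_panel@(-1, 0) [-x clear] — {back_panel, cam, divider, rail, runner, stretcher, top}
8. drawer_front@(-2, 0) [-y clear] — {back_panel, cam, divider, drawer_front, rail, runner, stretcher, top}
9. dowel@(0, -2) [-y clear] — {back_panel, cam, divider, dowel, drawer_front, rail, runner, stretcher, top}
10. shelf@(1, -2) [+x clear] — {back_panel, cam, divider, dowel, drawer_front, rail, runner, shelf, stretcher, top}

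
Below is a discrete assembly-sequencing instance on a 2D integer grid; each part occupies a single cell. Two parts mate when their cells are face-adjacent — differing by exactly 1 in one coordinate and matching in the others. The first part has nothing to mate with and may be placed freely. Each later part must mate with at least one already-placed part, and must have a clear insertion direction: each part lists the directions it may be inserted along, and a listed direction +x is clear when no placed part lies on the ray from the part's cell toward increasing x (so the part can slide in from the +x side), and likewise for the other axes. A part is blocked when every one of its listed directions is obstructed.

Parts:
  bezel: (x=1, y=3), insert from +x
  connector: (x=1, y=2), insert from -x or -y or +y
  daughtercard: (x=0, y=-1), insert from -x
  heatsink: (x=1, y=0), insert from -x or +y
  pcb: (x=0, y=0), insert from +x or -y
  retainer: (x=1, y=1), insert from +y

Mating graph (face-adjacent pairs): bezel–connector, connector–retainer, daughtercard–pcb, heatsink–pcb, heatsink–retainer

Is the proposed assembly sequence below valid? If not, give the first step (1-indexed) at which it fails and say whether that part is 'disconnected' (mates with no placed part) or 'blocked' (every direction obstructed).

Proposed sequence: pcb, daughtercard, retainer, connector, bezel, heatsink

Invalid at step 3 (disconnected)

1. pcb@(0, 0) [+x clear] — {pcb}
2. daughtercard@(0, -1) [-x clear] — {daughtercard, pcb}
3. retainer@(1, 1) — no placed neighbour ⇒ disconnected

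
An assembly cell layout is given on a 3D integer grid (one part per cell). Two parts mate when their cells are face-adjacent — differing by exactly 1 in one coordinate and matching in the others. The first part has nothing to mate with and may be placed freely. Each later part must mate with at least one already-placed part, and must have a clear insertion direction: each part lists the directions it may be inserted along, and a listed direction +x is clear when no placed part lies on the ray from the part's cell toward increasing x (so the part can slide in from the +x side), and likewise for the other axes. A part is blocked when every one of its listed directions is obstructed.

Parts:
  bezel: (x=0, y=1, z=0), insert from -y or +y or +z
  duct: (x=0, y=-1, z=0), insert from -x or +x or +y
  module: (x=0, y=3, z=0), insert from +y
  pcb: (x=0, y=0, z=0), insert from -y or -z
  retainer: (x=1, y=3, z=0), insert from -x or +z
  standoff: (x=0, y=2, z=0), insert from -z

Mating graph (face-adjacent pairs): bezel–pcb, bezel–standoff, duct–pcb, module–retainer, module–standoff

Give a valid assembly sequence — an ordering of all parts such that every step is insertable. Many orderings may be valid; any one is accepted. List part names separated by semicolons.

1. retainer@(1, 3, 0) [-x clear] — {retainer}
2. module@(0, 3, 0) [+y clear] — {module, retainer}
3. standoff@(0, 2, 0) [-z clear] — {module, retainer, standoff}
4. bezel@(0, 1, 0) [-y clear] — {bezel, module, retainer, standoff}
5. pcb@(0, 0, 0) [-y clear] — {bezel, module, pcb, retainer, standoff}
6. duct@(0, -1, 0) [-x clear] — {bezel, duct, module, pcb, retainer, standoff}

retainer; module; standoff; bezel; pcb; duct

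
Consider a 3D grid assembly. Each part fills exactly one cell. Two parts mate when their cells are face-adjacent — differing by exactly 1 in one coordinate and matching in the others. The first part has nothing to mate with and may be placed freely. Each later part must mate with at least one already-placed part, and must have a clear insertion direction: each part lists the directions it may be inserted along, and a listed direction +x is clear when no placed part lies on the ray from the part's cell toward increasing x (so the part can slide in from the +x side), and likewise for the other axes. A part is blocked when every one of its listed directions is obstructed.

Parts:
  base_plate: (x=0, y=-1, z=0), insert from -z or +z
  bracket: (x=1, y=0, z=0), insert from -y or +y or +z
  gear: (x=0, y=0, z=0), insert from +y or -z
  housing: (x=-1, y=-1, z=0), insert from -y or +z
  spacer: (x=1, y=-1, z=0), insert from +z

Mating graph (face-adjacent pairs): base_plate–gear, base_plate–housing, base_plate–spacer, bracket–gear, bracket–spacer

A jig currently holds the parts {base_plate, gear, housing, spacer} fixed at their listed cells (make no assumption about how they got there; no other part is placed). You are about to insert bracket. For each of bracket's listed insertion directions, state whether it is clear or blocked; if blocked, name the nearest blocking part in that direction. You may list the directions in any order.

-y: nearest on ray is spacer@(1, -1, 0) ⇒ blocked
+y: ray from bracket(1, 0, 0) has no placed part ⇒ clear
+z: ray from bracket(1, 0, 0) has no placed part ⇒ clear

+y: clear; +z: clear; -y: blocked by spacer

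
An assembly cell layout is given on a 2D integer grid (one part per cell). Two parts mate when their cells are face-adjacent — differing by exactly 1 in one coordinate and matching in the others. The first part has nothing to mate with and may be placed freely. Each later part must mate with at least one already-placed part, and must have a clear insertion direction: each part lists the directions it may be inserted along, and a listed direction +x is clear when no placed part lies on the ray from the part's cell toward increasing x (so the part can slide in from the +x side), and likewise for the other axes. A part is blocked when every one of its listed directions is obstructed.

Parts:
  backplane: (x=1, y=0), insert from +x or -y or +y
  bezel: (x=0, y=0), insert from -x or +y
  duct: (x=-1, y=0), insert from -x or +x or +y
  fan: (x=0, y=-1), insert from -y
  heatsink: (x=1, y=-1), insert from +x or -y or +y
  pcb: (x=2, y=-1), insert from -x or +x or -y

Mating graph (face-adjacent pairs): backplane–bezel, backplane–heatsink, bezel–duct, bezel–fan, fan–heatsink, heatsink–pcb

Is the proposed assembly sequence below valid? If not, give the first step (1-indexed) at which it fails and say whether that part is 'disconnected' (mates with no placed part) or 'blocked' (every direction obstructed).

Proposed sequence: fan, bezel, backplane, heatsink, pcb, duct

Valid

1. fan@(0, -1) [-y clear] — {fan}
2. bezel@(0, 0) [-x clear] — {bezel, fan}
3. backplane@(1, 0) [+x clear] — {backplane, bezel, fan}
4. heatsink@(1, -1) [+x clear] — {backplane, bezel, fan, heatsink}
5. pcb@(2, -1) [+x clear] — {backplane, bezel, fan, heatsink, pcb}
6. duct@(-1, 0) [-x clear] — {backplane, bezel, duct, fan, heatsink, pcb}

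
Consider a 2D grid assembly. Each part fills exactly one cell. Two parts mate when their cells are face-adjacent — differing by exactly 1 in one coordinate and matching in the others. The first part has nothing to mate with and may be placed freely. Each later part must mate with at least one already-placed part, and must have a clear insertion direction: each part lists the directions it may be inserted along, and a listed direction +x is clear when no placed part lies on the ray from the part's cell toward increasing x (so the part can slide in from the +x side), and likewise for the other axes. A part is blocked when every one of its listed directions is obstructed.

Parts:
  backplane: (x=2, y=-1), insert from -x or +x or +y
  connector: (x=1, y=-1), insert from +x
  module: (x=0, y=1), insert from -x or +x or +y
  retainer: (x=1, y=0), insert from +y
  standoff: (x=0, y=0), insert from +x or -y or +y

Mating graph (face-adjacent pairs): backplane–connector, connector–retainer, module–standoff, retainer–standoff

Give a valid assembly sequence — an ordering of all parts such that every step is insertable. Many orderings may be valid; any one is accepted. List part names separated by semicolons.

1. connector@(1, -1) [+x clear] — {connector}
2. backplane@(2, -1) [+x clear] — {backplane, connector}
3. retainer@(1, 0) [+y clear] — {backplane, connector, retainer}
4. standoff@(0, 0) [-y clear] — {backplane, connector, retainer, standoff}
5. module@(0, 1) [-x clear] — {backplane, connector, module, retainer, standoff}

connector; backplane; retainer; standoff; module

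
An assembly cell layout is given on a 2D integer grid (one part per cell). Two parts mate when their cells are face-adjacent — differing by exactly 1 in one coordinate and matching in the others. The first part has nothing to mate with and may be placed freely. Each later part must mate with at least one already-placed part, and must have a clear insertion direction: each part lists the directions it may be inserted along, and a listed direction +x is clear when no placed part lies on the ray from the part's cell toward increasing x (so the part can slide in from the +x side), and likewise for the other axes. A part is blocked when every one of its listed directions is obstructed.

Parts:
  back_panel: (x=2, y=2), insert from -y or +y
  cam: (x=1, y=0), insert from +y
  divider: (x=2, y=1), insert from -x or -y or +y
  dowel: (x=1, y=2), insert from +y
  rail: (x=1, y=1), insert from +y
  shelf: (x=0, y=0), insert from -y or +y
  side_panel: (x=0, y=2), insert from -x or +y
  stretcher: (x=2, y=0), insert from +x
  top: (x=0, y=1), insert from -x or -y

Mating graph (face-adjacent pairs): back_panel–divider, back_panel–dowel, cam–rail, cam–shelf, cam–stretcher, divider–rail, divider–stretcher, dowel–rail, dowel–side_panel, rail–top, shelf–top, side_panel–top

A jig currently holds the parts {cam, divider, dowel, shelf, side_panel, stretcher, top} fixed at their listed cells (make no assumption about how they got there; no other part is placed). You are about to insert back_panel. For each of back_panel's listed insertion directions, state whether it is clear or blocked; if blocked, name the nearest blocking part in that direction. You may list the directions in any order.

+y: clear; -y: blocked by divider

-y: nearest on ray is divider@(2, 1) ⇒ blocked
+y: ray from back_panel(2, 2) has no placed part ⇒ clear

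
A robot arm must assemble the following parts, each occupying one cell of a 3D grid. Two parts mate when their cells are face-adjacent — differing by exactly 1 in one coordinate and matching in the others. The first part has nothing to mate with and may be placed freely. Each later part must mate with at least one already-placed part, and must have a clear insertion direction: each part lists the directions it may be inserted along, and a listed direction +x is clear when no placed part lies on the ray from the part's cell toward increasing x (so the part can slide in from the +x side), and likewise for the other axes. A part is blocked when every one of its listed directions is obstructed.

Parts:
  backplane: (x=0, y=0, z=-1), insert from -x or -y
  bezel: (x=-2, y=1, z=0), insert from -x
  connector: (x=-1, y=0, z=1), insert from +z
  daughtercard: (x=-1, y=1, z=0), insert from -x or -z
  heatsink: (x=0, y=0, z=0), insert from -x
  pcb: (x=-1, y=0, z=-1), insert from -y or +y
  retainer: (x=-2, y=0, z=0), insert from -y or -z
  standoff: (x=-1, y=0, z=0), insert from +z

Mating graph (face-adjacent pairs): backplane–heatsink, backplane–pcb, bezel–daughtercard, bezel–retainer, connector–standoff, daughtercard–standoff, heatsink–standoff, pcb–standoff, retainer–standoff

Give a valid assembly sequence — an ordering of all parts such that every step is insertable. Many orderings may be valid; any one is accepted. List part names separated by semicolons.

1. heatsink@(0, 0, 0) [-x clear] — {heatsink}
2. backplane@(0, 0, -1) [-x clear] — {backplane, heatsink}
3. pcb@(-1, 0, -1) [-y clear] — {backplane, heatsink, pcb}
4. standoff@(-1, 0, 0) [+z clear] — {backplane, heatsink, pcb, standoff}
5. retainer@(-2, 0, 0) [-y clear] — {backplane, heatsink, pcb, retainer, standoff}
6. bezel@(-2, 1, 0) [-x clear] — {backplane, bezel, heatsink, pcb, retainer, standoff}
7. connector@(-1, 0, 1) [+z clear] — {backplane, bezel, connector, heatsink, pcb, retainer, standoff}
8. daughtercard@(-1, 1, 0) [-z clear] — {backplane, bezel, connector, daughtercard, heatsink, pcb, retainer, standoff}

heatsink; backplane; pcb; standoff; retainer; bezel; connector; daughtercard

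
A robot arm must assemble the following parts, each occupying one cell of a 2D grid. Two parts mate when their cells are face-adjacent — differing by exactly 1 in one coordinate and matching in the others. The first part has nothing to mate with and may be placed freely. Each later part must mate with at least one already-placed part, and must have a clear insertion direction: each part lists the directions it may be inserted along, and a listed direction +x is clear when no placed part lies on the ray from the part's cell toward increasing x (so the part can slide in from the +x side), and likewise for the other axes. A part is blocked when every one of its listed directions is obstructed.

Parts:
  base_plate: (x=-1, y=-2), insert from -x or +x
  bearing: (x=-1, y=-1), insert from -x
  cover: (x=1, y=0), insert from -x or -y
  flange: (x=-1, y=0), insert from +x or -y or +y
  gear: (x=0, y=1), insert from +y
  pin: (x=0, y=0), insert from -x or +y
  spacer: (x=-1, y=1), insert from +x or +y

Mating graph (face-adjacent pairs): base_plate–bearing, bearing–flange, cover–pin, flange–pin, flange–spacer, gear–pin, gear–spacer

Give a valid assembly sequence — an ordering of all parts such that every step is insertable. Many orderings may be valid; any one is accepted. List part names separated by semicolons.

spacer; flange; bearing; base_plate; pin; gear; cover

1. spacer@(-1, 1) [+x clear] — {spacer}
2. flange@(-1, 0) [+x clear] — {flange, spacer}
3. bearing@(-1, -1) [-x clear] — {bearing, flange, spacer}
4. base_plate@(-1, -2) [-x clear] — {base_plate, bearing, flange, spacer}
5. pin@(0, 0) [+y clear] — {base_plate, bearing, flange, pin, spacer}
6. gear@(0, 1) [+y clear] — {base_plate, bearing, flange, gear, pin, spacer}
7. cover@(1, 0) [-y clear] — {base_plate, bearing, cover, flange, gear, pin, spacer}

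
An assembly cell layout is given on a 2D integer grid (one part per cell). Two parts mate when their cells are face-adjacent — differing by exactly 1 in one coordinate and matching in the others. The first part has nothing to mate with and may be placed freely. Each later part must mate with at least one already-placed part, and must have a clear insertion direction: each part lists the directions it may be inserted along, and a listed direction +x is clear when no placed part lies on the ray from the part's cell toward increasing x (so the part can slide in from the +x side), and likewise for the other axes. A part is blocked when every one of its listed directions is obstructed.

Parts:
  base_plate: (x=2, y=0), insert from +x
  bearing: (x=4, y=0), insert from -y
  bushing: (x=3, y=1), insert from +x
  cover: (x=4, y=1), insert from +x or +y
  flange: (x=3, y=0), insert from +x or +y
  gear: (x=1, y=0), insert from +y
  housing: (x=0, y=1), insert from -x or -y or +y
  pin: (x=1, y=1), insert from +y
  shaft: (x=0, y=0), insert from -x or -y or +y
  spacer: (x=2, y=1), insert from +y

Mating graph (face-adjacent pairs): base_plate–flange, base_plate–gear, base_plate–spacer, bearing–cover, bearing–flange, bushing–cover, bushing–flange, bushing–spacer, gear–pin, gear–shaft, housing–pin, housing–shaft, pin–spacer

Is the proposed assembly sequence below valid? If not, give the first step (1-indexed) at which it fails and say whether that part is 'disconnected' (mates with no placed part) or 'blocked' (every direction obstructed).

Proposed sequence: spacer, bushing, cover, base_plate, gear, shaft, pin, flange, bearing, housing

1. spacer@(2, 1) [+y clear] — {spacer}
2. bushing@(3, 1) [+x clear] — {bushing, spacer}
3. cover@(4, 1) [+x clear] — {bushing, cover, spacer}
4. base_plate@(2, 0) [+x clear] — {base_plate, bushing, cover, spacer}
5. gear@(1, 0) [+y clear] — {base_plate, bushing, cover, gear, spacer}
6. shaft@(0, 0) [-x clear] — {base_plate, bushing, cover, gear, shaft, spacer}
7. pin@(1, 1) [+y clear] — {base_plate, bushing, cover, gear, pin, shaft, spacer}
8. flange@(3, 0) [+x clear] — {base_plate, bushing, cover, flange, gear, pin, shaft, spacer}
9. bearing@(4, 0) [-y clear] — {base_plate, bearing, bushing, cover, flange, gear, pin, shaft, spacer}
10. housing@(0, 1) [-x clear] — {base_plate, bearing, bushing, cover, flange, gear, housing, pin, shaft, spacer}

Valid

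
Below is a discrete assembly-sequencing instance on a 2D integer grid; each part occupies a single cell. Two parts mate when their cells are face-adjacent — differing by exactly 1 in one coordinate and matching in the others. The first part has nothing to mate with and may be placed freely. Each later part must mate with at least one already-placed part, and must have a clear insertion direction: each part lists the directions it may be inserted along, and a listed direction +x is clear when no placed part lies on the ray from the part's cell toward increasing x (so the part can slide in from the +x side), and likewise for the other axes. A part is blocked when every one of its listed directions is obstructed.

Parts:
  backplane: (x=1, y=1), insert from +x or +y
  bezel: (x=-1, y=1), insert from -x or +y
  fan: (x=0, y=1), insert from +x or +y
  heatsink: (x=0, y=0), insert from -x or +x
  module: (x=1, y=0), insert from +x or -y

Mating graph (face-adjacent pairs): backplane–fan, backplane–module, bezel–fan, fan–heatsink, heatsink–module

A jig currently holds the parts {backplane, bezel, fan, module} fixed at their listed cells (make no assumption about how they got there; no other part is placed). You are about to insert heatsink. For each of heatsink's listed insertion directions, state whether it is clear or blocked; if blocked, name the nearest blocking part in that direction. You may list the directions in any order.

+x: blocked by module; -x: clear

-x: ray from heatsink(0, 0) has no placed part ⇒ clear
+x: nearest on ray is module@(1, 0) ⇒ blocked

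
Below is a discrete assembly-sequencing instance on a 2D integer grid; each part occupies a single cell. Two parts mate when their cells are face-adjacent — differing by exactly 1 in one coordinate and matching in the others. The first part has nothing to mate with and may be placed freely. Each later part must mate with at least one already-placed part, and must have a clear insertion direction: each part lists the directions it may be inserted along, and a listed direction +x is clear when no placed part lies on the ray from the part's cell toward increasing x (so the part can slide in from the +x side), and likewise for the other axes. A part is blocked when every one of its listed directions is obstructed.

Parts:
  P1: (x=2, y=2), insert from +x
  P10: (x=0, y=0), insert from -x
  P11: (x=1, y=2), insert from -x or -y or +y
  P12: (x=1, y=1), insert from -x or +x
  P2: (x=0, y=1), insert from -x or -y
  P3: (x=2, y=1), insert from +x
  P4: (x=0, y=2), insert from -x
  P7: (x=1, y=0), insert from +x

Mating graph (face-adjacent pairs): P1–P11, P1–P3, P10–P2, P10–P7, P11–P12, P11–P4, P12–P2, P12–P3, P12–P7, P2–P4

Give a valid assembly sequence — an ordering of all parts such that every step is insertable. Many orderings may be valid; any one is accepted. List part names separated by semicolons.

P1; P3; P12; P7; P10; P2; P4; P11

1. P1@(2, 2) [+x clear] — {P1}
2. P3@(2, 1) [+x clear] — {P1, P3}
3. P12@(1, 1) [-x clear] — {P1, P12, P3}
4. P7@(1, 0) [+x clear] — {P1, P12, P3, P7}
5. P10@(0, 0) [-x clear] — {P1, P10, P12, P3, P7}
6. P2@(0, 1) [-x clear] — {P1, P10, P12, P2, P3, P7}
7. P4@(0, 2) [-x clear] — {P1, P10, P12, P2, P3, P4, P7}
8. P11@(1, 2) [+y clear] — {P1, P10, P11, P12, P2, P3, P4, P7}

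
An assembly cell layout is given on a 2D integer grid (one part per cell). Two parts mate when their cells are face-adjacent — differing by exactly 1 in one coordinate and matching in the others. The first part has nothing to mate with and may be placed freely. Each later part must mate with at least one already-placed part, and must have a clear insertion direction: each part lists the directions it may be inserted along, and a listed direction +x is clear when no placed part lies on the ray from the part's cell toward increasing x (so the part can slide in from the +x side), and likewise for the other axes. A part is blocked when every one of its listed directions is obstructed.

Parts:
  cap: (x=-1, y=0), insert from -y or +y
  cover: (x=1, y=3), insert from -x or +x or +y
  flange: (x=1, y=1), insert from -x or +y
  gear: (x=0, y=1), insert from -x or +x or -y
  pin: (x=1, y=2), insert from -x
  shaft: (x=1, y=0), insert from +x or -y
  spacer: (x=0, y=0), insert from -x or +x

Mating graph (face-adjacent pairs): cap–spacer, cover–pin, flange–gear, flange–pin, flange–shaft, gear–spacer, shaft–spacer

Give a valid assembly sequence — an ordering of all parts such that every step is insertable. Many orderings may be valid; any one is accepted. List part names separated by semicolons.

cover; pin; flange; shaft; spacer; cap; gear

1. cover@(1, 3) [-x clear] — {cover}
2. pin@(1, 2) [-x clear] — {cover, pin}
3. flange@(1, 1) [-x clear] — {cover, flange, pin}
4. shaft@(1, 0) [+x clear] — {cover, flange, pin, shaft}
5. spacer@(0, 0) [-x clear] — {cover, flange, pin, shaft, spacer}
6. cap@(-1, 0) [-y clear] — {cap, cover, flange, pin, shaft, spacer}
7. gear@(0, 1) [-x clear] — {cap, cover, flange, gear, pin, shaft, spacer}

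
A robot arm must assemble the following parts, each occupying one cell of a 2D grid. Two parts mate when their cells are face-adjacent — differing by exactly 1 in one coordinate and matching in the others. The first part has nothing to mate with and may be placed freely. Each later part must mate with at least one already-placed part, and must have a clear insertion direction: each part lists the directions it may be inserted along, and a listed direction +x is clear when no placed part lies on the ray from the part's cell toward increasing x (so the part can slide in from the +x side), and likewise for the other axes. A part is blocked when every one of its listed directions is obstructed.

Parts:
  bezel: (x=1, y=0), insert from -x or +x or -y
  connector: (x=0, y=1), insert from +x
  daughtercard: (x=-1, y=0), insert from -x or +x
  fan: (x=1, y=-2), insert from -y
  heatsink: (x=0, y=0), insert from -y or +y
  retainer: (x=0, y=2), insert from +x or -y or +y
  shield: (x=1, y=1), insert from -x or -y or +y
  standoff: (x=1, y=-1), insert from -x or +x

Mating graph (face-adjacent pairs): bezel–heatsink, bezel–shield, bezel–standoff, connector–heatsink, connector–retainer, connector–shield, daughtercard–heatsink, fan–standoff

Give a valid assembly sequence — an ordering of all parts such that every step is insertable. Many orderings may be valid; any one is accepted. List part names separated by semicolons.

1. fan@(1, -2) [-y clear] — {fan}
2. standoff@(1, -1) [-x clear] — {fan, standoff}
3. bezel@(1, 0) [-x clear] — {bezel, fan, standoff}
4. heatsink@(0, 0) [-y clear] — {bezel, fan, heatsink, standoff}
5. connector@(0, 1) [+x clear] — {bezel, connector, fan, heatsink, standoff}
6. retainer@(0, 2) [+x clear] — {bezel, connector, fan, heatsink, retainer, standoff}
7. daughtercard@(-1, 0) [-x clear] — {bezel, connector, daughtercard, fan, heatsink, retainer, standoff}
8. shield@(1, 1) [+y clear] — {bezel, connector, daughtercard, fan, heatsink, retainer, shield, standoff}

fan; standoff; bezel; heatsink; connector; retainer; daughtercard; shield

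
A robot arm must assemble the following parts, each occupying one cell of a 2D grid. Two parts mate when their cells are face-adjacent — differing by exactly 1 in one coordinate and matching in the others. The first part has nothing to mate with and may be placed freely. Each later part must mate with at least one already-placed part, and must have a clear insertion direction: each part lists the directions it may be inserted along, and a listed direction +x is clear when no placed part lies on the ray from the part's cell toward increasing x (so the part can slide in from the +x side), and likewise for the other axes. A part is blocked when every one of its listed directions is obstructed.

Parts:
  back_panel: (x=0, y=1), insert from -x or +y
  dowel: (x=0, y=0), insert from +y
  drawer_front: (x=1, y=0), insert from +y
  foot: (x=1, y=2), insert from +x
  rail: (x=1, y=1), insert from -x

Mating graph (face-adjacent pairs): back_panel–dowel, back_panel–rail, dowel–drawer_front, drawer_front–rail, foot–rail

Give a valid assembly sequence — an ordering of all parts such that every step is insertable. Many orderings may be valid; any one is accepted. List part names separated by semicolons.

1. drawer_front@(1, 0) [+y clear] — {drawer_front}
2. rail@(1, 1) [-x clear] — {drawer_front, rail}
3. foot@(1, 2) [+x clear] — {drawer_front, foot, rail}
4. dowel@(0, 0) [+y clear] — {dowel, drawer_front, foot, rail}
5. back_panel@(0, 1) [-x clear] — {back_panel, dowel, drawer_front, foot, rail}

drawer_front; rail; foot; dowel; back_panel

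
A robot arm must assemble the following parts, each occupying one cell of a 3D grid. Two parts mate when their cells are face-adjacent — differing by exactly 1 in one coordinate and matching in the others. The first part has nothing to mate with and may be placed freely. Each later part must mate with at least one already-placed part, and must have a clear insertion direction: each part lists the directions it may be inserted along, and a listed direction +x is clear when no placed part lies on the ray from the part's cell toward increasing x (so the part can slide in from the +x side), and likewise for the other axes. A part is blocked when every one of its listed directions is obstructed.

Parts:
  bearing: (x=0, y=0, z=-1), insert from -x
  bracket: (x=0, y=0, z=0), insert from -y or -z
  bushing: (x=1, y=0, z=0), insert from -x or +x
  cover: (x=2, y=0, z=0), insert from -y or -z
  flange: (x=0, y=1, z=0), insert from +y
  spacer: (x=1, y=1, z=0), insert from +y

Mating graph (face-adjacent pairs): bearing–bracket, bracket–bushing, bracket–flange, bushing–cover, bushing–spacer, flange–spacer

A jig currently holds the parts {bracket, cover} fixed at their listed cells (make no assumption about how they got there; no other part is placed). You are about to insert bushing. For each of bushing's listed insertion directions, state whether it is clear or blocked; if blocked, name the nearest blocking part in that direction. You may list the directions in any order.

+x: blocked by cover; -x: blocked by bracket

-x: nearest on ray is bracket@(0, 0, 0) ⇒ blocked
+x: nearest on ray is cover@(2, 0, 0) ⇒ blocked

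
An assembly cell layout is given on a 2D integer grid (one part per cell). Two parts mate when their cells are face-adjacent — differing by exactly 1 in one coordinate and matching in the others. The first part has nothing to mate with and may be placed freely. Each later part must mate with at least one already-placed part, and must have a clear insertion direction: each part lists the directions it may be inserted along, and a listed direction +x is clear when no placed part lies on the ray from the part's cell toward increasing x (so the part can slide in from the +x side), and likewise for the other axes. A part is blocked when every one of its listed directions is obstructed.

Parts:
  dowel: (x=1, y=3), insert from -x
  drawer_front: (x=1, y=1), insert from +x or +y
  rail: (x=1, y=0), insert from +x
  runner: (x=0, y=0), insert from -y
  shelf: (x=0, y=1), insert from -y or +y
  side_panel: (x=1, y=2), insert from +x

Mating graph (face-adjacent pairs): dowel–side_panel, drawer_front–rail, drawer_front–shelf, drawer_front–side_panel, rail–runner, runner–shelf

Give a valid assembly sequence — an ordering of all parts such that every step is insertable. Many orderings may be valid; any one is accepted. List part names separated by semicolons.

runner; rail; drawer_front; side_panel; dowel; shelf

1. runner@(0, 0) [-y clear] — {runner}
2. rail@(1, 0) [+x clear] — {rail, runner}
3. drawer_front@(1, 1) [+x clear] — {drawer_front, rail, runner}
4. side_panel@(1, 2) [+x clear] — {drawer_front, rail, runner, side_panel}
5. dowel@(1, 3) [-x clear] — {dowel, drawer_front, rail, runner, side_panel}
6. shelf@(0, 1) [+y clear] — {dowel, drawer_front, rail, runner, shelf, side_panel}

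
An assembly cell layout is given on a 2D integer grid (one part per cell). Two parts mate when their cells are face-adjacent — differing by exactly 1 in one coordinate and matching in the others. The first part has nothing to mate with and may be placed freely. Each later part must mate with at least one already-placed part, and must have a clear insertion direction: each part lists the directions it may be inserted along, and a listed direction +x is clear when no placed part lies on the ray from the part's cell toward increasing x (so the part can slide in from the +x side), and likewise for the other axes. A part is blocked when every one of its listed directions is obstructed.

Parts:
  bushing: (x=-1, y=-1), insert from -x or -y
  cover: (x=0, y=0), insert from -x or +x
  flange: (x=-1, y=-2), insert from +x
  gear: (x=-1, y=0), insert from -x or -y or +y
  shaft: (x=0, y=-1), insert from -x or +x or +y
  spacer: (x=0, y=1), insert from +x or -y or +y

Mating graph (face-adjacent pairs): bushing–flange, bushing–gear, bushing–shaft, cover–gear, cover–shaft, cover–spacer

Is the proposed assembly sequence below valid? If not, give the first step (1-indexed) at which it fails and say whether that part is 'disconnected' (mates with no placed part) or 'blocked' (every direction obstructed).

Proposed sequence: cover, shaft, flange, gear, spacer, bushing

1. cover@(0, 0) [-x clear] — {cover}
2. shaft@(0, -1) [-x clear] — {cover, shaft}
3. flange@(-1, -2) — no placed neighbour ⇒ disconnected

Invalid at step 3 (disconnected)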